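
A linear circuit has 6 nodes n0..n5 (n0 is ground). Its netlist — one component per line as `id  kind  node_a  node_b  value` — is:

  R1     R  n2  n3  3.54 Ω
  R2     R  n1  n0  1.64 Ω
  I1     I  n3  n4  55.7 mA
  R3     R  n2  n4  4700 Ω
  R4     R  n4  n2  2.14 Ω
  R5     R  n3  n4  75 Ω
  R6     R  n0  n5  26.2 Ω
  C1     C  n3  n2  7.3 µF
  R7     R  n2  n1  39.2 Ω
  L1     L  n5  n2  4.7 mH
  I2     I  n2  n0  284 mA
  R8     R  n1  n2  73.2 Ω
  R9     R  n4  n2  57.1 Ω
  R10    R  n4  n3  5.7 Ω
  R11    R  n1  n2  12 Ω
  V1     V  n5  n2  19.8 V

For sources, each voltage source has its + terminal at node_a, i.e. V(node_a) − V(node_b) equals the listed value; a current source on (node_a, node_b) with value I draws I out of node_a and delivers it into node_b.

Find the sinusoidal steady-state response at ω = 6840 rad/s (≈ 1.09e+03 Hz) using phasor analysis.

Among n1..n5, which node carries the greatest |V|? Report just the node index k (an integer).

5

MNA unknowns: 5 node voltages V₁..V_5 plus 1 source current (V1)
R1: Y=0.2825+0.000j on G[2,3]
R2: Y=0.6098+0.000j on G[1,0]
I1: z[3]−=0.0557, z[4]+=0.0557
R3: Y=0.0002128+0.000j on G[2,4]
R4: Y=0.4673+0.000j on G[4,2]
R5: Y=0.01333+0.000j on G[3,4]
R6: Y=0.03817+0.000j on G[0,5]
C1: Y=0.000+0.04993j on G[3,2]
R7: Y=0.02551+0.000j on G[2,1]
L1: Y=0.000-0.03111j on G[5,2]
I2: z[2]−=0.284, z[0]+=0.284
R8: Y=0.01366+0.000j on G[1,2]
R9: Y=0.01751+0.000j on G[4,2]
R10: Y=0.1754+0.000j on G[4,3]
R11: Y=0.08333+0.000j on G[1,2]
V1: row V5−V2=19.8, i_V1 at 5,2
solve → V1=-1.241+0.000j, V2=-7.417+0.000j, V3=-7.512+0.01128j, V4=-7.361+0.003159j, V5=12.38+0.000j
aux → i_V1=-0.4726+0.6159j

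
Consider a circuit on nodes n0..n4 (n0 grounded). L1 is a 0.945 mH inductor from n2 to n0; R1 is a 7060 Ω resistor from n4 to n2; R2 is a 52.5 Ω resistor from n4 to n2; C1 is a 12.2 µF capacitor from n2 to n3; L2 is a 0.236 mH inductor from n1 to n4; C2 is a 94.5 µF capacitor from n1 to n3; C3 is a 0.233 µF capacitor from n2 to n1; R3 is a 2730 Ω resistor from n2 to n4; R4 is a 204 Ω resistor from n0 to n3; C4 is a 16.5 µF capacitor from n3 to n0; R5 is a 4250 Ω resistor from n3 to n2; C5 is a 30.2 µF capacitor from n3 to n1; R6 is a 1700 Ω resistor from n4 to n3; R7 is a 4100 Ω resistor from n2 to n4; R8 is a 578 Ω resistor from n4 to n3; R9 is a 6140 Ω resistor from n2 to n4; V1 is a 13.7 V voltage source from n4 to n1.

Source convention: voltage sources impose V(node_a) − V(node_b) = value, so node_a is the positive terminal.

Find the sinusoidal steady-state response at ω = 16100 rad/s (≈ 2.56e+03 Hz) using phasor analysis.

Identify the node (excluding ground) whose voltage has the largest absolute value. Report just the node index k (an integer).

4

Element admittances at ω=16100 rad/s:
  Y(L1) = 0.000-0.06573j S between n2,n0
  Y(R1) = 0.0001416+0.000j S between n4,n2
  Y(R2) = 0.01905+0.000j S between n4,n2
  Y(C1) = 0.000+0.1964j S between n2,n3
  Y(L2) = 0.000-0.2632j S between n1,n4
  Y(C2) = 0.000+1.521j S between n1,n3
  Y(C3) = 0.000+0.003751j S between n2,n1
  Y(R3) = 0.0003663+0.000j S between n2,n4
  Y(R4) = 0.004902+0.000j S between n0,n3
  Y(C4) = 0.000+0.2656j S between n3,n0
  Y(R5) = 0.0002353+0.000j S between n3,n2
  Y(C5) = 0.000+0.4862j S between n3,n1
  Y(R6) = 0.0005882+0.000j S between n4,n3
  Y(R7) = 0.0002439+0.000j S between n2,n4
  Y(R8) = 0.001730+0.000j S between n4,n3
  Y(R9) = 0.0001629+0.000j S between n2,n4
  V1: constraint V(n4)−V(n1) = 13.7
Assemble and solve the 5×5 MNA system:
  V(n1)=0.1436-0.6197j  V(n2)=0.6201-3.094j  V(n3)=0.1675-0.7623j  V(n4)=13.84-0.6197j
  i(V1)=-0.2957+3.556j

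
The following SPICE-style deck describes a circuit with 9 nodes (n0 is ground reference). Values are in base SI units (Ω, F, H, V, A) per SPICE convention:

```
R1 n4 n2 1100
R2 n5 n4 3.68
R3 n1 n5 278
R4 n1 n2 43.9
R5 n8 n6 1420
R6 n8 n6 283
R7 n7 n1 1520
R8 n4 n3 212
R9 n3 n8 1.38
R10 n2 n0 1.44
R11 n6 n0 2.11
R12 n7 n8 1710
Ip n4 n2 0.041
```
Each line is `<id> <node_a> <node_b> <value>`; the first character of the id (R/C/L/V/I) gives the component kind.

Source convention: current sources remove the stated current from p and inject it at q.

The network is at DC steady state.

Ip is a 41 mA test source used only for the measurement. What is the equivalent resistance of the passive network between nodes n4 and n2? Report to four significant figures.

R_eq = 160.4 Ω

Apply KCL at each of the 8 non-ground nodes and solve the resulting linear system.
Node n1: branches {R3, R4, R7} → V_1 = -0.8955
Node n2: branches {R1, R4, R10, Ip} → V_2 = 0.02039
Node n3: branches {R8, R9} → V_3 = -3.392
Node n4: branches {R1, R2, R8, Ip} → V_4 = -6.556
Node n5: branches {R2, R3} → V_5 = -6.482
Node n6: branches {R5, R6, R11} → V_6 = -0.02988
Node n7: branches {R7, R12} → V_7 = -2.060
Node n8: branches {R5, R6, R9, R12} → V_8 = -3.371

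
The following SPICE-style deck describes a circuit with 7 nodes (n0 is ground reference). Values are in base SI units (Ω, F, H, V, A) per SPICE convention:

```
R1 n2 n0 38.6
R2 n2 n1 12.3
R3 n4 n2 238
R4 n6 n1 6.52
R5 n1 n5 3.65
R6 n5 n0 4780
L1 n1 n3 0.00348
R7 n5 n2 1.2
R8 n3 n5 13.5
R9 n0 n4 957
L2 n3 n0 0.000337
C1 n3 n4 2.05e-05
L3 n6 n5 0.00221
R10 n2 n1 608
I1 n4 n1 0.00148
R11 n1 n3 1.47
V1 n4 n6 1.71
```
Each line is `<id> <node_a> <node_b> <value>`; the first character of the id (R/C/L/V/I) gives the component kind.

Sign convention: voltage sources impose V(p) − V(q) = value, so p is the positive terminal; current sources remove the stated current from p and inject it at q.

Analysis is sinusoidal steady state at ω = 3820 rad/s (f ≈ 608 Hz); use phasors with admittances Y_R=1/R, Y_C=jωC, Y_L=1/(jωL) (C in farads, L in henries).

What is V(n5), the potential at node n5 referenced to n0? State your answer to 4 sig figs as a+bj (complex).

MNA unknowns: 6 node voltages V₁..V_6 plus 1 source current (V1)
R1: Y=0.02591+0.000j on G[2,0]
R2: Y=0.08130+0.000j on G[2,1]
R3: Y=0.004202+0.000j on G[4,2]
R4: Y=0.1534+0.000j on G[6,1]
R5: Y=0.2740+0.000j on G[1,5]
R6: Y=0.0002092+0.000j on G[5,0]
L1: Y=0.000-0.07522j on G[1,3]
R7: Y=0.8333+0.000j on G[5,2]
R8: Y=0.07407+0.000j on G[3,5]
R9: Y=0.001045+0.000j on G[0,4]
L2: Y=0.000-0.7768j on G[3,0]
C1: Y=0.000+0.07831j on G[3,4]
L3: Y=0.000-0.1185j on G[6,5]
R10: Y=0.001645+0.000j on G[2,1]
I1: z[4]−=0.00148, z[1]+=0.00148
R11: Y=0.6803+0.000j on G[1,3]
V1: row V4−V6=1.71, i_V1 at 4,6
solve → V1=-0.06084-0.1660j, V2=-0.1878-0.1765j, V3=-0.007098+0.004084j, V4=1.663-0.8639j, V5=-0.2156-0.1796j, V6=-0.04722-0.8639j
aux → i_V1=-0.07896-0.1270j

-0.2156-0.1796j V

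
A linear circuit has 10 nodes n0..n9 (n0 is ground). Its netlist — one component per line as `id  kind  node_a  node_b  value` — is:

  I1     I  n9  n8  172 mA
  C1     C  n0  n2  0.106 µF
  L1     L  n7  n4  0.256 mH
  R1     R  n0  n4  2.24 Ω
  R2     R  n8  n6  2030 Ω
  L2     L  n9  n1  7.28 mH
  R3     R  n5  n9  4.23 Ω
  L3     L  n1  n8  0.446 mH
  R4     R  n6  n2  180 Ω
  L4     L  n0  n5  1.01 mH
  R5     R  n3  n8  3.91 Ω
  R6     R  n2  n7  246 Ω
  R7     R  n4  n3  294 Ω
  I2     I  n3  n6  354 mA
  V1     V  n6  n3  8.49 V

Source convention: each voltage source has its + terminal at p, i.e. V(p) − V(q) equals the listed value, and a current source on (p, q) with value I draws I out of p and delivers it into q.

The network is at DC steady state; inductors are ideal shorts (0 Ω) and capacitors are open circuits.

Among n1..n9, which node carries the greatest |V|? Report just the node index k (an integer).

6

MNA unknowns: 9 node voltages V₁..V_9 plus 5 source currents (L1, L2, L3, L4, V1)
I1: z[9]−=0.172, z[8]+=0.172
C1: Y=0.000 on G[0,2]
L1: row V7−V4=0, i_L1 at 7,4
R1: Y=0.4464 on G[0,4]
R2: Y=0.0004926 on G[8,6]
L2: row V9−V1=0, i_L2 at 9,1
R3: Y=0.2364 on G[5,9]
L3: row V1−V8=0, i_L3 at 1,8
R4: Y=0.005556 on G[6,2]
L4: row V0−V5=0, i_L4 at 0,5
R5: Y=0.2558 on G[3,8]
R6: Y=0.004065 on G[2,7]
R7: Y=0.003401 on G[4,3]
I2: z[3]−=0.354, z[6]+=0.354
V1: row V6−V3=8.49, i_V1 at 6,3
solve → V1=-0.07918, V2=4.823, V3=-0.1686, V4=0.04193, V5=0.000, V6=8.321, V7=0.04193, V8=-0.07918, V9=-0.07918
aux → i_L1=0.01944, i_L2=-0.1533, i_L3=-0.1533, i_L4=0.01872, i_V1=0.3304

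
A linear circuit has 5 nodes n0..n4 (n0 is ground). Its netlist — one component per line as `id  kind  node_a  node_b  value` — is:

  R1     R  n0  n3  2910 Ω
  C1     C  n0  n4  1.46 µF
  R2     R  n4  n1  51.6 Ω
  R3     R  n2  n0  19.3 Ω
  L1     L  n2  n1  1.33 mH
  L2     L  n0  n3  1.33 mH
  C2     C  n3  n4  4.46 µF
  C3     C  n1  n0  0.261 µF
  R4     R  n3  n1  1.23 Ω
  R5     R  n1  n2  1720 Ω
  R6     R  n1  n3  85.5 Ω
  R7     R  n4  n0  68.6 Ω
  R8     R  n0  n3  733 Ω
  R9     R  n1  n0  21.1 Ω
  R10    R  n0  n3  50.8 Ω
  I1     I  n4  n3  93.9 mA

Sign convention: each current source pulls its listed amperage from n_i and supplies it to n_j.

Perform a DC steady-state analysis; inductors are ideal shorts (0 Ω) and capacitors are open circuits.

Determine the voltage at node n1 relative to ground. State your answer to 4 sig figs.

-0.05749 V

Element admittances at DC:
  Y(R1) = 0.0003436 S between n0,n3
  Y(C1) = 0.000 S between n0,n4
  Y(R2) = 0.01938 S between n4,n1
  Y(R3) = 0.05181 S between n2,n0
  L1: short n2↔n1 (DC inductor)
  L2: short n0↔n3 (DC inductor)
  Y(C2) = 0.000 S between n3,n4
  Y(C3) = 0.000 S between n1,n0
  Y(R4) = 0.8130 S between n3,n1
  Y(R5) = 0.0005814 S between n1,n2
  Y(R6) = 0.01170 S between n1,n3
  Y(R7) = 0.01458 S between n4,n0
  Y(R8) = 0.001364 S between n0,n3
  Y(R9) = 0.04739 S between n1,n0
  Y(R10) = 0.01969 S between n0,n3
  I1: injects 0.0939 A into n3 (from n4)
Assemble and solve the 6×6 MNA system:
  V(n1)=-0.05749  V(n2)=-0.05749  V(n3)=0.000  V(n4)=-2.798
  i(L1)=0.002979  i(L2)=-0.04649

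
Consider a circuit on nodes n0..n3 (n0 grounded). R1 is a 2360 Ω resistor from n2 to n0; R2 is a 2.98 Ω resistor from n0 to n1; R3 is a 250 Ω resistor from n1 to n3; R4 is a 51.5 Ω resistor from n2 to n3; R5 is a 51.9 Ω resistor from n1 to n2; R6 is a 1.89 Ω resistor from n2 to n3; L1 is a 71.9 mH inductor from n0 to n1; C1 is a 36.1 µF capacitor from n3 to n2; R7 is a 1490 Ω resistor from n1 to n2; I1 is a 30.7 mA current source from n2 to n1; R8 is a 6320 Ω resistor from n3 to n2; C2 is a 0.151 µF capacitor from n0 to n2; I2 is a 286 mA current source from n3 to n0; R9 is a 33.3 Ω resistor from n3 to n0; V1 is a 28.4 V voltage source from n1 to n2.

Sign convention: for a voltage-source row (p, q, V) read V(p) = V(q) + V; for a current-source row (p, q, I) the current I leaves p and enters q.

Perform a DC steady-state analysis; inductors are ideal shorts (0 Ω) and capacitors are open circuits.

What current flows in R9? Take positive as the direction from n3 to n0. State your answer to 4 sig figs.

-0.8178 A

Element admittances at DC:
  Y(R1) = 0.0004237 S between n2,n0
  Y(R2) = 0.3356 S between n0,n1
  Y(R3) = 0.004000 S between n1,n3
  Y(R4) = 0.01942 S between n2,n3
  Y(R5) = 0.01927 S between n1,n2
  Y(R6) = 0.5291 S between n2,n3
  L1: short n0↔n1 (DC inductor)
  Y(C1) = 0.000 S between n3,n2
  Y(R7) = 0.0006711 S between n1,n2
  I1: injects 0.0307 A into n1 (from n2)
  Y(R8) = 0.0001582 S between n3,n2
  Y(C2) = 0.000 S between n0,n2
  I2: injects 0.286 A into n0 (from n3)
  Y(R9) = 0.03003 S between n3,n0
  V1: constraint V(n1)−V(n2) = 28.4
Assemble and solve the 5×5 MNA system:
  V(n1)=0.000  V(n2)=-28.40  V(n3)=-27.23
  i(L1)=-0.5438  i(V1)=-1.188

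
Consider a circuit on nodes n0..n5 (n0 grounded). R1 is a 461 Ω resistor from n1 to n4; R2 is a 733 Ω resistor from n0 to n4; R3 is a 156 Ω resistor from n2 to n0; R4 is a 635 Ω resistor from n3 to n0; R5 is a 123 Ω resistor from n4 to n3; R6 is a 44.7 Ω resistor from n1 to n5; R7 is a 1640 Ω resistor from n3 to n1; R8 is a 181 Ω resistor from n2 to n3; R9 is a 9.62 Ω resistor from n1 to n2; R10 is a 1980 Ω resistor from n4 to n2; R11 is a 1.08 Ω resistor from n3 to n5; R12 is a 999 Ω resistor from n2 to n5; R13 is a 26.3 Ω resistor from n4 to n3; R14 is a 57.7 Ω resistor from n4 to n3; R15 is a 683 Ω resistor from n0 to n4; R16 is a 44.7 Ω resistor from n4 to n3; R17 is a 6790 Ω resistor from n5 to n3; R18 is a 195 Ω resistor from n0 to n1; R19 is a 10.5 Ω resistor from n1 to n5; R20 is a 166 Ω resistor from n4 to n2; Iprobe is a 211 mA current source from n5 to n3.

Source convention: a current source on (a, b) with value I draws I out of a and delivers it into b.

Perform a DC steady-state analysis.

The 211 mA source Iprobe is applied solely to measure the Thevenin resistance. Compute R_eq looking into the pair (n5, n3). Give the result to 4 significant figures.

Apply KCL at each of the 5 non-ground nodes and solve the resulting linear system.
Node n1: branches {R1, R6, R7, R9, R18, R19} → V_1 = -0.05984
Node n2: branches {R3, R8, R9, R10, R12, R20} → V_2 = -0.03860
Node n3: branches {R4, R5, R7, R8, R11, R13, R14, R16, R17, Iprobe} → V_3 = 0.1390
Node n4: branches {R1, R2, R5, R10, R13, R14, R15, R16, R20} → V_4 = 0.1186
Node n5: branches {R6, R11, R12, R17, R19, Iprobe} → V_5 = -0.08555

R_eq = 1.064 Ω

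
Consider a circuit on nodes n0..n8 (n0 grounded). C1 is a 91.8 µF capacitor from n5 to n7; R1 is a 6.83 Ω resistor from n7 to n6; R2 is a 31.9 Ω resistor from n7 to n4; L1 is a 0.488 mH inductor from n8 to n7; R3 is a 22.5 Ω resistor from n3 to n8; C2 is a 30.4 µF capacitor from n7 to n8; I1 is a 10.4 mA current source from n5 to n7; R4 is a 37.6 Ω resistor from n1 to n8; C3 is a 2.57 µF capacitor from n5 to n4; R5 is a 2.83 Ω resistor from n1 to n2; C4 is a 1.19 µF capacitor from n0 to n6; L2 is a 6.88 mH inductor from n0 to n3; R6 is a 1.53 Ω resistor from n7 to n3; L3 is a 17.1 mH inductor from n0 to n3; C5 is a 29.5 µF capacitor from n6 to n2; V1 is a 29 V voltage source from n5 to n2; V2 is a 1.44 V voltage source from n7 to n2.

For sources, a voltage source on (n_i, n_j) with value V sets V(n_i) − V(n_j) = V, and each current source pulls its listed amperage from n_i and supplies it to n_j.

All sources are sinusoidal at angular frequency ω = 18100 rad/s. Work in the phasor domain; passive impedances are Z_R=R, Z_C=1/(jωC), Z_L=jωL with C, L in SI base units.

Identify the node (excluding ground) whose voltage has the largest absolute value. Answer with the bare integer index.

5

MNA unknowns: 8 node voltages V₁..V_8 plus 2 source currents (V1, V2)
C1: Y=0.000+1.662j on G[5,7]
R1: Y=0.1464+0.000j on G[7,6]
R2: Y=0.03135+0.000j on G[7,4]
L1: Y=0.000-0.1132j on G[8,7]
R3: Y=0.04444+0.000j on G[3,8]
C2: Y=0.000+0.5502j on G[7,8]
I1: z[5]−=0.0104, z[7]+=0.0104
R4: Y=0.02660+0.000j on G[1,8]
C3: Y=0.000+0.04652j on G[5,4]
R5: Y=0.3534+0.000j on G[1,2]
C4: Y=0.000+0.02154j on G[0,6]
L2: Y=0.000-0.008030j on G[0,3]
R6: Y=0.6536+0.000j on G[7,3]
L3: Y=0.000-0.003231j on G[0,3]
C5: Y=0.000+0.5339j on G[6,2]
V1: row V5−V2=29, i_V1 at 5,2
V2: row V7−V2=1.44, i_V2 at 7,2
solve → V1=1.557+0.9035j, V2=1.457+0.8978j, V3=2.881+0.9495j, V4=21.85+13.67j, V5=30.46+0.8978j, V6=1.506+0.4964j, V7=2.897+0.8978j, V8=2.889+0.9797j
aux → i_V1=-0.6045-46.19j, i_V2=0.3548+46.17j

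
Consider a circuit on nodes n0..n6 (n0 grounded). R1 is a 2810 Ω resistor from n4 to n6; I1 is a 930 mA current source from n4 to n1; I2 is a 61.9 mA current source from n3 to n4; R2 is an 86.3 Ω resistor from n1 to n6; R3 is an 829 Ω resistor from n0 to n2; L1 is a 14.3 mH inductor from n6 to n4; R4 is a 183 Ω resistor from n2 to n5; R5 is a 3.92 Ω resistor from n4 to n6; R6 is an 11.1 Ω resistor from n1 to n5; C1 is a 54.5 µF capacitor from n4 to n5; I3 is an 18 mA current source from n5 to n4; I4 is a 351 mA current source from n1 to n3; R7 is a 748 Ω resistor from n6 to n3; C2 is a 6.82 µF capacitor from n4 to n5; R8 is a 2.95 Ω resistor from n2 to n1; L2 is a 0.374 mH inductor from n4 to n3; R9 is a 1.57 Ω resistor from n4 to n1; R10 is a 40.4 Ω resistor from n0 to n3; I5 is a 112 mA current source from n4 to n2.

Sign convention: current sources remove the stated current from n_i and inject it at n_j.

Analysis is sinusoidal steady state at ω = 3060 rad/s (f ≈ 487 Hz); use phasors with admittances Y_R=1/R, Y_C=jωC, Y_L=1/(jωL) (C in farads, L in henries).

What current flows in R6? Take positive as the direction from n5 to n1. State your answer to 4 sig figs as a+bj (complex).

Apply KCL at each of the 6 non-ground nodes and solve the resulting linear system.
Node n1: branches {I1, R2, R6, I4, R8, R9} → V_1 = 0.8843-0.3556j
Node n2: branches {R3, R4, R8, I5} → V_2 = 1.193-0.3588j
Node n3: branches {I2, I4, R7, L2, R10} → V_3 = -0.05812+0.01749j
Node n4: branches {R1, I1, I2, L1, R5, C1, I3, C2, L2, R9, I5} → V_4 = -0.05912-0.3151j
Node n5: branches {R4, R6, C1, I3, C2} → V_5 = 0.08353-0.6359j
Node n6: branches {R1, R2, L1, R5, R7} → V_6 = -0.01867-0.3117j

-0.07214-0.02525j A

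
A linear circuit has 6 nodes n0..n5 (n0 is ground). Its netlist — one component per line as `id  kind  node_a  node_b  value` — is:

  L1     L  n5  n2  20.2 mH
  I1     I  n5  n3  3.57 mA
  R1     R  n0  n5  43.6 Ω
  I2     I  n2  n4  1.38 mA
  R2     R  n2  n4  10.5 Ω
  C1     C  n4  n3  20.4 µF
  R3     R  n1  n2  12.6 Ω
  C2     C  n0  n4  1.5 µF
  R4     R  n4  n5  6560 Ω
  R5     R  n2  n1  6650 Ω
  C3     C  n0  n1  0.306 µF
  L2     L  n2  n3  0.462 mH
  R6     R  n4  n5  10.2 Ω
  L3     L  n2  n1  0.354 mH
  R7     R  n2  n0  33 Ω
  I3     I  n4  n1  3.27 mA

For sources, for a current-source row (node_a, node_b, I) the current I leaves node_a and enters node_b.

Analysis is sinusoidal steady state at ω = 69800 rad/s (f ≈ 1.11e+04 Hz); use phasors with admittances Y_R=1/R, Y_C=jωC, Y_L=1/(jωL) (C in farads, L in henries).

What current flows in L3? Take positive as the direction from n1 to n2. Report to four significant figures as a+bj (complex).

Apply KCL at each of the 5 non-ground nodes and solve the resulting linear system.
Node n1: branches {R3, R5, C3, L3, I3} → V_1 = 0.04750-0.0007646j
Node n2: branches {L1, I2, R2, R3, R5, L2, L3, R7} → V_2 = 0.009840-0.007172j
Node n3: branches {I1, C1, L2} → V_3 = -0.007099-0.007158j
Node n4: branches {I2, R2, C1, C2, R4, R6, I3} → V_4 = -0.006730-0.004652j
Node n5: branches {L1, I1, R1, R4, R6} → V_5 = -0.03495-0.004033j

0.0002593-0.001524j A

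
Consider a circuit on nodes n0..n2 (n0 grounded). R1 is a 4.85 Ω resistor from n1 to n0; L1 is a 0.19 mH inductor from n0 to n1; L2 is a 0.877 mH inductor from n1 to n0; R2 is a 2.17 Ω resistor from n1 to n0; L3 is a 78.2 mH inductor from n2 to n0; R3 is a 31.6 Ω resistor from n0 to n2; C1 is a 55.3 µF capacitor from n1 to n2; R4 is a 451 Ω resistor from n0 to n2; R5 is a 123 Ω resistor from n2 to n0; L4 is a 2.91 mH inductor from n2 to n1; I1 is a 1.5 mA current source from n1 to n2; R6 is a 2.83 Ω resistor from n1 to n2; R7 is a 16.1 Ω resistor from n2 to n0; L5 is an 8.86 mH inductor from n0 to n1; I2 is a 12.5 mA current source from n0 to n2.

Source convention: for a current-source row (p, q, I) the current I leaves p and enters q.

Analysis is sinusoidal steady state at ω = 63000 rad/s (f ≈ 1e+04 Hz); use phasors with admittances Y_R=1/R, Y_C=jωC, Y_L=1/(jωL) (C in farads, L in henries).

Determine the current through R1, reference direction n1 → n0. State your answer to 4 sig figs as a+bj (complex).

Element admittances at ω=63000 rad/s:
  Y(R1) = 0.2062+0.000j S between n1,n0
  Y(L1) = 0.000-0.08354j S between n0,n1
  Y(L2) = 0.000-0.01810j S between n1,n0
  Y(R2) = 0.4608+0.000j S between n1,n0
  Y(L3) = 0.000-0.0002030j S between n2,n0
  Y(R3) = 0.03165+0.000j S between n0,n2
  Y(C1) = 0.000+3.484j S between n1,n2
  Y(R4) = 0.002217+0.000j S between n0,n2
  Y(R5) = 0.008130+0.000j S between n2,n0
  Y(L4) = 0.000-0.005455j S between n2,n1
  I1: injects 0.0015 A into n2 (from n1)
  Y(R6) = 0.3534+0.000j S between n1,n2
  Y(R7) = 0.06211+0.000j S between n2,n0
  Y(L5) = 0.000-0.001792j S between n0,n1
  I2: injects 0.0125 A into n2 (from n0)
Assemble and solve the 2×2 MNA system:
  V(n1)=0.01581+0.002598j  V(n2)=0.01619-0.0009036j

0.003260+0.0005356j A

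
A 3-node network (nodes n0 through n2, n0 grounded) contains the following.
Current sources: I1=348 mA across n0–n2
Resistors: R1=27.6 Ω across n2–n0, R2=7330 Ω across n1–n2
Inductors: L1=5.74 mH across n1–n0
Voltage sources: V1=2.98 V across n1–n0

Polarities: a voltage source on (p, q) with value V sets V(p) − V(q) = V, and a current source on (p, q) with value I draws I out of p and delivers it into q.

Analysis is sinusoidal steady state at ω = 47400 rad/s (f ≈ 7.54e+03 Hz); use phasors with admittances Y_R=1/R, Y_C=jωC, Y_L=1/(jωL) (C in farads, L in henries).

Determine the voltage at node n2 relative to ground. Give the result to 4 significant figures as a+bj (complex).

MNA unknowns: 2 node voltages V₁..V_2 plus 1 source current (V1)
I1: z[0]−=0.348, z[2]+=0.348
R1: Y=0.03623+0.000j on G[2,0]
L1: Y=0.000-0.003675j on G[1,0]
R2: Y=0.0001364+0.000j on G[1,2]
V1: row V1−V0=2.98, i_V1 at 1,0
solve → V1=2.980+0.000j, V2=9.580+0.000j
aux → i_V1=0.0009004+0.01095j

9.580+0.000j V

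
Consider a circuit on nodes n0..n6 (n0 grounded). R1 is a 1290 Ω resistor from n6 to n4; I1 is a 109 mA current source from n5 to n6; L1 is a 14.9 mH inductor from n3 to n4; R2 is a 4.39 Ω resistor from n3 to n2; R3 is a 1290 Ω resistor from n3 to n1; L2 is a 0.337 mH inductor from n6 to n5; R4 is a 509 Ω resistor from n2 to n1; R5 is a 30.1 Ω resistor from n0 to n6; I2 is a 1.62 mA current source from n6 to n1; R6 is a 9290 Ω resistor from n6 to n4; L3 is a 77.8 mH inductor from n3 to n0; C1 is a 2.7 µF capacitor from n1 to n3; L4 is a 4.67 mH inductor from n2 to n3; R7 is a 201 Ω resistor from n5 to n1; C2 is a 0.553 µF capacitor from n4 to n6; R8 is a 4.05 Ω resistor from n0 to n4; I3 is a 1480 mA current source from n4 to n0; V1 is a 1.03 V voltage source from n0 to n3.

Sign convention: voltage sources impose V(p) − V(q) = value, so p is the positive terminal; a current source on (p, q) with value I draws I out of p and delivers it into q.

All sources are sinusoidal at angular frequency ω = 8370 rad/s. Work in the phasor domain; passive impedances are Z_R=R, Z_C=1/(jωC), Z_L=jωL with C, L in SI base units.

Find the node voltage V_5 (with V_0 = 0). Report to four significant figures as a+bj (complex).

Element admittances at ω=8370 rad/s:
  Y(R1) = 0.0007752+0.000j S between n6,n4
  I1: injects 0.109 A into n6 (from n5)
  Y(L1) = 0.000-0.008018j S between n3,n4
  Y(R2) = 0.2278+0.000j S between n3,n2
  Y(R3) = 0.0007752+0.000j S between n3,n1
  Y(L2) = 0.000-0.3545j S between n6,n5
  Y(R4) = 0.001965+0.000j S between n2,n1
  Y(R5) = 0.03322+0.000j S between n0,n6
  I2: injects 0.00162 A into n1 (from n6)
  Y(R6) = 0.0001076+0.000j S between n6,n4
  Y(L3) = 0.000-0.001536j S between n3,n0
  Y(C1) = 0.000+0.02260j S between n1,n3
  Y(L4) = 0.000-0.02558j S between n2,n3
  Y(R7) = 0.004975+0.000j S between n5,n1
  Y(C2) = 0.000+0.004629j S between n4,n6
  Y(R8) = 0.2469+0.000j S between n0,n4
  I3: injects 1.48 A into n0 (from n4)
  V1: constraint V(n0)−V(n3) = 1.03
Assemble and solve the 7×7 MNA system:
  V(n1)=-1.157-0.2532j  V(n2)=-1.031-0.002259j  V(n3)=-1.030+0.000j  V(n4)=-5.961-0.05787j  V(n5)=-0.4027-0.9706j  V(n6)=-0.3926-0.6526j
  i(V1)=-0.004911-0.03439j

-0.4027-0.9706j V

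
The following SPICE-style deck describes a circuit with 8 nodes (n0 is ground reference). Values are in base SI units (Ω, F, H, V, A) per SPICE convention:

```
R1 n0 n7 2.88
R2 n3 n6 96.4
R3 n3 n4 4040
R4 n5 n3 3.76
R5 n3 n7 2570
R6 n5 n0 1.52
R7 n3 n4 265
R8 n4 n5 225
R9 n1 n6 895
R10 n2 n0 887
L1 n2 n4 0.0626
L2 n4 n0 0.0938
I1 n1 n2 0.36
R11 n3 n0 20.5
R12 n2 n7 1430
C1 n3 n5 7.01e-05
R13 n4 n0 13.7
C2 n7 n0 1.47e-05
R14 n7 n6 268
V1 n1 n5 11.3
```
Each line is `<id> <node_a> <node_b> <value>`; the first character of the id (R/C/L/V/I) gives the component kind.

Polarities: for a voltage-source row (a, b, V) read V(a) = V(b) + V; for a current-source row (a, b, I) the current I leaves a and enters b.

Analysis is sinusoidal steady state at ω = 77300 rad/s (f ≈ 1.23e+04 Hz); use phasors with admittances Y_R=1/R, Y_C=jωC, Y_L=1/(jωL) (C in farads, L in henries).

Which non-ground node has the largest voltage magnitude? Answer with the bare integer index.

2

MNA unknowns: 7 node voltages V₁..V_7 plus 1 source current (V1)
R1: Y=0.3472+0.000j on G[0,7]
R2: Y=0.01037+0.000j on G[3,6]
R3: Y=0.0002475+0.000j on G[3,4]
R4: Y=0.2660+0.000j on G[5,3]
R5: Y=0.0003891+0.000j on G[3,7]
R6: Y=0.6579+0.000j on G[5,0]
R7: Y=0.003774+0.000j on G[3,4]
R8: Y=0.004444+0.000j on G[4,5]
R9: Y=0.001117+0.000j on G[1,6]
R10: Y=0.001127+0.000j on G[2,0]
L1: Y=0.000-0.0002067j on G[2,4]
L2: Y=0.000-0.0001379j on G[4,0]
I1: z[1]−=0.36, z[2]+=0.36
R11: Y=0.04878+0.000j on G[3,0]
R12: Y=0.0006993+0.000j on G[2,7]
C1: Y=0.000+5.419j on G[3,5]
R13: Y=0.07299+0.000j on G[4,0]
C2: Y=0.000+1.136j on G[7,0]
R14: Y=0.003731+0.000j on G[7,6]
V1: row V1−V5=11.3, i_V1 at 1,5
solve → V1=10.79-0.005775j, V2=194.6+21.97j, V3=-0.5052-0.01259j, V4=0.005324-0.4945j, V5=-0.5052-0.005775j, V6=0.4595-0.03515j, V7=0.04645-0.1067j
aux → i_V1=-0.3715-3.282e-05j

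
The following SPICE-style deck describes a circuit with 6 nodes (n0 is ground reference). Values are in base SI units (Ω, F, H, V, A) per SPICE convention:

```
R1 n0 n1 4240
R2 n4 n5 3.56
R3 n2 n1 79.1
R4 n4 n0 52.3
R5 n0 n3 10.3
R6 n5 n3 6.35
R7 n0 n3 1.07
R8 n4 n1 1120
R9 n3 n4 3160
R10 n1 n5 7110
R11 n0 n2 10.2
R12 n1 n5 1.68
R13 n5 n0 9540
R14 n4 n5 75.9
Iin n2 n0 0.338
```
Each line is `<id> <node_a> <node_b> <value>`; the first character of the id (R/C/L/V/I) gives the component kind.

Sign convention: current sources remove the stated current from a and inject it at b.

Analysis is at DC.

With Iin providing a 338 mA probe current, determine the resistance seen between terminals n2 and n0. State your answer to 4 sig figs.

MNA unknowns: 5 node voltages V₁..V_5
R1: Y=0.0002358 on G[0,1]
R2: Y=0.2809 on G[4,5]
R3: Y=0.01264 on G[2,1]
R4: Y=0.01912 on G[4,0]
R5: Y=0.09709 on G[0,3]
R6: Y=0.1575 on G[5,3]
R7: Y=0.9346 on G[0,3]
R8: Y=0.0008929 on G[4,1]
R9: Y=0.0003165 on G[3,4]
R10: Y=0.0001406 on G[1,5]
R11: Y=0.09804 on G[0,2]
R12: Y=0.5952 on G[1,5]
R13: Y=0.0001048 on G[5,0]
R14: Y=0.01318 on G[4,5]
Iin: z[2]−=0.338, z[0]+=0.338
solve → V1=-0.2872, V2=-3.087, V3=-0.03025, V4=-0.2141, V5=-0.2280

R_eq = 9.132 Ω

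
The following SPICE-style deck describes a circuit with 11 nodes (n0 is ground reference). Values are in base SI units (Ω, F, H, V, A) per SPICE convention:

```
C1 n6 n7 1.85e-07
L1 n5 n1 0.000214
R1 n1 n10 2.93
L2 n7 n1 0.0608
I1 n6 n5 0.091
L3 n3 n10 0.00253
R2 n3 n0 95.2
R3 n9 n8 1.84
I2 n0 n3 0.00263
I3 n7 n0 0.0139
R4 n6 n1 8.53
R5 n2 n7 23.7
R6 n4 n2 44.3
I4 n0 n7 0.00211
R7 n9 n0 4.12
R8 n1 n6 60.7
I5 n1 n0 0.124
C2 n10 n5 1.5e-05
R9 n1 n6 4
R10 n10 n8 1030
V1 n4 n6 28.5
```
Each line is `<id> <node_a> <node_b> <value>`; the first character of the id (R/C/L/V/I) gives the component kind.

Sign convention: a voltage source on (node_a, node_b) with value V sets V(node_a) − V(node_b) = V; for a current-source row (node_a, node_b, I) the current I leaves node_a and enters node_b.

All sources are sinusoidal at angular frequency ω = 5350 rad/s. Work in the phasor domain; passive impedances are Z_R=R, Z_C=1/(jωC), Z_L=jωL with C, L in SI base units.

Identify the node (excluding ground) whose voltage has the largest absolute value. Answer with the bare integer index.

4

Apply KCL at each of the 10 non-ground nodes and solve the resulting linear system.
Node n1: branches {L1, R1, L2, R4, R8, I5, R9} → V_1 = -11.98-1.454j
Node n2: branches {R5, R6} → V_2 = 15.32+1.224j
Node n3: branches {L3, R2, I2} → V_3 = -11.61+0.1419j
Node n4: branches {R6, V1} → V_4 = 16.22-1.239j
Node n5: branches {L1, I1, C2} → V_5 = -12.01-1.330j
Node n6: branches {C1, I1, R4, R8, R9, V1} → V_6 = -12.28-1.239j
Node n7: branches {C1, L2, I3, R5, I4} → V_7 = 14.84+2.542j
Node n8: branches {R3, R10} → V_8 = -0.06690-0.008884j
Node n9: branches {R3, R7} → V_9 = -0.04625-0.006141j
Node n10: branches {R1, L3, C2, R10} → V_10 = -11.63-1.544j
Source currents: i(V1)=-0.02033+0.05560j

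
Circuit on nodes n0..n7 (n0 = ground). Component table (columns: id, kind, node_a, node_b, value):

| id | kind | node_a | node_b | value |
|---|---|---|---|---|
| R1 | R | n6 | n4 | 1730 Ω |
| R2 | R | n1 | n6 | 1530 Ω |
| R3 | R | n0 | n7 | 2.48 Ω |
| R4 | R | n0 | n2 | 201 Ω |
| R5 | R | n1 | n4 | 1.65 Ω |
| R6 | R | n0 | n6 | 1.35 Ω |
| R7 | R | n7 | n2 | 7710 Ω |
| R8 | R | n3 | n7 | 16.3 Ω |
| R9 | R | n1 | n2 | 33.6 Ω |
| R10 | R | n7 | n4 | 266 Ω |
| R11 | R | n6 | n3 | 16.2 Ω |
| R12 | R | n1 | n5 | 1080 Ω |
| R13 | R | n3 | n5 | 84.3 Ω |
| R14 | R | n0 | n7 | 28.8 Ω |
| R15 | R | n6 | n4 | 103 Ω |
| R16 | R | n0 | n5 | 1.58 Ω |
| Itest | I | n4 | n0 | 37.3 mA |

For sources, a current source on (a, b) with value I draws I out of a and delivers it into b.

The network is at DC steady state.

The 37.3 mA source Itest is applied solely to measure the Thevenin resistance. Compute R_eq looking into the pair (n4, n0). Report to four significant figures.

MNA unknowns: 7 node voltages V₁..V_7
R1: Y=0.0005780 on G[6,4]
R2: Y=0.0006536 on G[1,6]
R3: Y=0.4032 on G[0,7]
R4: Y=0.004975 on G[0,2]
R5: Y=0.6061 on G[1,4]
R6: Y=0.7407 on G[0,6]
R7: Y=0.0001297 on G[7,2]
R8: Y=0.06135 on G[3,7]
R9: Y=0.02976 on G[1,2]
R10: Y=0.003759 on G[7,4]
R11: Y=0.06173 on G[6,3]
R12: Y=0.0009259 on G[1,5]
R13: Y=0.01186 on G[3,5]
R14: Y=0.03472 on G[0,7]
R15: Y=0.009709 on G[6,4]
R16: Y=0.6329 on G[0,5]
Itest: z[4]−=0.0373, z[0]+=0.0373
solve → V1=-1.872, V2=-1.598, V3=-0.02033, V4=-1.890, V5=-0.003058, V6=-0.02695, V7=-0.01701

R_eq = 50.68 Ω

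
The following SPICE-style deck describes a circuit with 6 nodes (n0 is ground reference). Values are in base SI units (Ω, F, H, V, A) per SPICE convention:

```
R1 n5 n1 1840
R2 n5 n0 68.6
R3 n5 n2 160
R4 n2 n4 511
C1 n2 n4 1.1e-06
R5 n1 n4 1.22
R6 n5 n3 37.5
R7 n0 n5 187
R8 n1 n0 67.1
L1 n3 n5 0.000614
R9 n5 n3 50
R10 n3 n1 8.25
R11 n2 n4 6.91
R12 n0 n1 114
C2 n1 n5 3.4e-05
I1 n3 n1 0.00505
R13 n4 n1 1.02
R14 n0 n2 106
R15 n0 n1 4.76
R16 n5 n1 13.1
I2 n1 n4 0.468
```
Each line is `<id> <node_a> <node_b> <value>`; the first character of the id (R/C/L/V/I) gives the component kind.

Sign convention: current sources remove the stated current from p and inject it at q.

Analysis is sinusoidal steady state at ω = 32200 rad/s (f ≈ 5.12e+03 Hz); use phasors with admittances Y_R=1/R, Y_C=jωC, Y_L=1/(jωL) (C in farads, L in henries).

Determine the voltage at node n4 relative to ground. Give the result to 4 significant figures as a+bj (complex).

0.2495-0.0002385j V

Element admittances at ω=32200 rad/s:
  Y(R1) = 0.0005435+0.000j S between n5,n1
  Y(R2) = 0.01458+0.000j S between n5,n0
  Y(R3) = 0.006250+0.000j S between n5,n2
  Y(R4) = 0.001957+0.000j S between n2,n4
  Y(C1) = 0.000+0.03542j S between n2,n4
  Y(R5) = 0.8197+0.000j S between n1,n4
  Y(R6) = 0.02667+0.000j S between n5,n3
  Y(R7) = 0.005348+0.000j S between n0,n5
  Y(R8) = 0.01490+0.000j S between n1,n0
  Y(L1) = 0.000-0.05058j S between n3,n5
  Y(R9) = 0.02000+0.000j S between n5,n3
  Y(R10) = 0.1212+0.000j S between n3,n1
  Y(R11) = 0.1447+0.000j S between n2,n4
  Y(R12) = 0.008772+0.000j S between n0,n1
  Y(C2) = 0.000+1.095j S between n1,n5
  I1: injects 0.00505 A into n1 (from n3)
  Y(R13) = 0.9804+0.000j S between n4,n1
  Y(R14) = 0.009434+0.000j S between n0,n2
  Y(R15) = 0.2101+0.000j S between n0,n1
  Y(R16) = 0.07634+0.000j S between n5,n1
  I2: injects 0.468 A into n4 (from n1)
Assemble and solve the 5×5 MNA system:
  V(n1)=-0.008487-0.0001961j  V(n2)=0.2262+0.004863j  V(n3)=-0.03571-0.008628j  V(n4)=0.2495-0.0002385j  V(n5)=-0.007540-2.117e-06j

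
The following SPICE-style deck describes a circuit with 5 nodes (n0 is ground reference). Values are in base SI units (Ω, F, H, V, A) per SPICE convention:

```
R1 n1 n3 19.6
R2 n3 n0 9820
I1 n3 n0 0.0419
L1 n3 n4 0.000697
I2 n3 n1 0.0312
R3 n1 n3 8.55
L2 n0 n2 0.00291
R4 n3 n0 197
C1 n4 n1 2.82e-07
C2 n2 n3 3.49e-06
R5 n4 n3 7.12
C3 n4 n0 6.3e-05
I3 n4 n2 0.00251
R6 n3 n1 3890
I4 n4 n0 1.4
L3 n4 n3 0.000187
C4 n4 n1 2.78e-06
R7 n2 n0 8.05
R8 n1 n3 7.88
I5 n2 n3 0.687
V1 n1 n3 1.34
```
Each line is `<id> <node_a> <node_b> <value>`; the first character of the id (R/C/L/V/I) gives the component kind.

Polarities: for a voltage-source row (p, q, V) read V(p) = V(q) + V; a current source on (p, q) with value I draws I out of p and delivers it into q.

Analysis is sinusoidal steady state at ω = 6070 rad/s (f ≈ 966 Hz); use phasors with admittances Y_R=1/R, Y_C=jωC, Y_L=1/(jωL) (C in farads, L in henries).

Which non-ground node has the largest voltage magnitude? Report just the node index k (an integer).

2

Apply KCL at each of the 4 non-ground nodes and solve the resulting linear system.
Node n1: branches {R1, I2, R3, C1, R6, C4, R8, V1} → V_1 = 1.229+2.395j
Node n2: branches {L2, C2, I3, R7, I5} → V_2 = -5.468-1.578j
Node n3: branches {R1, R2, I1, L1, I2, R3, R4, C2, R5, R6, L3, R8, I5, V1} → V_3 = -0.1106+2.395j
Node n4: branches {L1, C1, R5, C3, I3, I4, L3, C4} → V_4 = -0.3292+1.759j
Source currents: i(V1)=-0.3525-0.02897j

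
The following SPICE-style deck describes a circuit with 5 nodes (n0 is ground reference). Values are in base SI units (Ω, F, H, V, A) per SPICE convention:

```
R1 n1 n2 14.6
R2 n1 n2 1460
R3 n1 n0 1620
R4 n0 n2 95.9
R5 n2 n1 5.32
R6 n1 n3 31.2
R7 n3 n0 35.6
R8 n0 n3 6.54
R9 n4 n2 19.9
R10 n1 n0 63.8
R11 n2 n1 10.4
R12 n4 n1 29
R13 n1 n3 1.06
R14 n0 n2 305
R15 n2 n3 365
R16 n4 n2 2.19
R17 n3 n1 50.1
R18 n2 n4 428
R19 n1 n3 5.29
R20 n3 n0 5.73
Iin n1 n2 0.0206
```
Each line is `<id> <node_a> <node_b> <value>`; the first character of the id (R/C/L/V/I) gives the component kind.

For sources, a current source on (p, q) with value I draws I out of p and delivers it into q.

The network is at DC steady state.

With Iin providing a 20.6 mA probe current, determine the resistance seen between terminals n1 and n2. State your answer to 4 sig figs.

Apply KCL at each of the 4 non-ground nodes and solve the resulting linear system.
Node n1: branches {R1, R2, R3, R5, R6, R10, R11, R12, R13, R17, R19, Iin} → V_1 = -0.002424
Node n2: branches {R1, R2, R4, R5, R9, R11, R14, R15, R16, R18, Iin} → V_2 = 0.04890
Node n3: branches {R6, R7, R8, R13, R15, R17, R19, R20} → V_3 = -0.001774
Node n4: branches {R9, R12, R16, R18} → V_4 = 0.04565

R_eq = 2.492 Ω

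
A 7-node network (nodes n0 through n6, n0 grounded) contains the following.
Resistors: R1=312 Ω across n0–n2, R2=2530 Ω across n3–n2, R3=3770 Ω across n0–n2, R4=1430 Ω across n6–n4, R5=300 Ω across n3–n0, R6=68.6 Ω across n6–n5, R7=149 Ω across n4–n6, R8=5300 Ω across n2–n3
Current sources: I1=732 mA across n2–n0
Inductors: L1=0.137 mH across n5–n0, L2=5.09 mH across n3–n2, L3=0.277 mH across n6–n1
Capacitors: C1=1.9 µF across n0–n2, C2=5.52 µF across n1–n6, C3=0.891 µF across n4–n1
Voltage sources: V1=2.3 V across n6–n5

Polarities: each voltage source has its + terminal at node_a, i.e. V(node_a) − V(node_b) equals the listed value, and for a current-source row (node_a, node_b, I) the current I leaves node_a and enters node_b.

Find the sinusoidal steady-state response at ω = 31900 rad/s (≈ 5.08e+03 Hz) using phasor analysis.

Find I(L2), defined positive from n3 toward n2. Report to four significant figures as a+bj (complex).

Element admittances at ω=31900 rad/s:
  Y(R1) = 0.003205+0.000j S between n0,n2
  I1: injects 0.732 A into n0 (from n2)
  Y(R2) = 0.0003953+0.000j S between n3,n2
  Y(L1) = 0.000-0.2288j S between n5,n0
  Y(R3) = 0.0002653+0.000j S between n0,n2
  Y(C1) = 0.000+0.06061j S between n0,n2
  Y(R4) = 0.0006993+0.000j S between n6,n4
  Y(C2) = 0.000+0.1761j S between n1,n6
  Y(R5) = 0.003333+0.000j S between n3,n0
  Y(C3) = 0.000+0.02842j S between n4,n1
  Y(L2) = 0.000-0.006159j S between n3,n2
  Y(R6) = 0.01458+0.000j S between n6,n5
  Y(R7) = 0.006711+0.000j S between n4,n6
  Y(R8) = 0.0001887+0.000j S between n2,n3
  Y(L3) = 0.000-0.1132j S between n6,n1
  V1: constraint V(n6)−V(n5) = 2.3
Assemble and solve the 7×7 MNA system:
  V(n1)=2.300+0.000j  V(n2)=-1.233+12.21j  V(n3)=3.776+9.696j  V(n4)=2.300+0.000j  V(n5)=0.000+0.000j  V(n6)=2.300+0.000j
  i(V1)=-0.03353+0.000j

-0.01551-0.03085j A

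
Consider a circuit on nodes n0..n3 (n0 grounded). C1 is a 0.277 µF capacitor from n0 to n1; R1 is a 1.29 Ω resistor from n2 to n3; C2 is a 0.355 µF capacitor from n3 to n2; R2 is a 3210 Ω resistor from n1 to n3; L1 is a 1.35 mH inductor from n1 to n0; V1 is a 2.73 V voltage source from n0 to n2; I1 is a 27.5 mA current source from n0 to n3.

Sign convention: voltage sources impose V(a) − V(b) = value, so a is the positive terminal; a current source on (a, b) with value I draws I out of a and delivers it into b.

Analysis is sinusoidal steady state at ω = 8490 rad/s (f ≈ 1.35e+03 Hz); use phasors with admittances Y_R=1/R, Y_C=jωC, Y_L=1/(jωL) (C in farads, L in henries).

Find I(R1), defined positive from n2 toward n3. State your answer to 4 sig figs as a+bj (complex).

-0.02834+0.0001132j A

Apply KCL at each of the 3 non-ground nodes and solve the resulting linear system.
Node n1: branches {C1, R2, L1} → V_1 = -3.573e-05-0.009883j
Node n2: branches {R1, C2, V1} → V_2 = -2.730+0.000j
Node n3: branches {R1, C2, R2, I1} → V_3 = -2.693-0.0001460j
Source currents: i(V1)=-0.02834+3.033e-06j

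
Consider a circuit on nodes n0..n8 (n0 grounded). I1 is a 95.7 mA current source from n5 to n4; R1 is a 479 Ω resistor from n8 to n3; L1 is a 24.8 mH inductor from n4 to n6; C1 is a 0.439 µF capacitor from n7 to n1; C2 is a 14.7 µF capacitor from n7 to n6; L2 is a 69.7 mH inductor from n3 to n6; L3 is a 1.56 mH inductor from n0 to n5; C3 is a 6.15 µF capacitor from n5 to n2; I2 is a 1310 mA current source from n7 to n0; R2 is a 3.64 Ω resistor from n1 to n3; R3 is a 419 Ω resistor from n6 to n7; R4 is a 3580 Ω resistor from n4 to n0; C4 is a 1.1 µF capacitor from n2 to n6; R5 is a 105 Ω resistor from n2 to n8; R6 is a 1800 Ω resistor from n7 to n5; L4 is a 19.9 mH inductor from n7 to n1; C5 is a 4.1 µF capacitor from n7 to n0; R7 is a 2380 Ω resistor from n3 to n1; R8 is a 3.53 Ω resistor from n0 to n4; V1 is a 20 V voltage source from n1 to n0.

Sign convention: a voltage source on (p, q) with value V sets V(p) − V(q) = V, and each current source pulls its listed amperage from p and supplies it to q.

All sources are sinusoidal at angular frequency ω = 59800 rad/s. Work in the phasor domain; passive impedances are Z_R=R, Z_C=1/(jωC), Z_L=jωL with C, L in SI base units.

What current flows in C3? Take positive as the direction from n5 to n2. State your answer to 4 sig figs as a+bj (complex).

-0.1870+0.02037j A

Apply KCL at each of the 8 non-ground nodes and solve the resulting linear system.
Node n1: branches {C1, R2, L4, R7, V1} → V_1 = 20.00+0.000j
Node n2: branches {C3, C4, R5} → V_2 = 2.004+7.998j
Node n3: branches {R1, L2, R2, R7} → V_3 = 19.89+0.06506j
Node n4: branches {I1, L1, R4, R8} → V_4 = 0.3509-0.003686j
Node n5: branches {I1, L3, C3, R6} → V_5 = 2.060+8.506j
Node n6: branches {L1, C2, L2, R3, C4} → V_6 = 1.901+5.621j
Node n7: branches {C1, C2, I2, R3, R6, L4, C5} → V_7 = 1.898+5.438j
Node n8: branches {R1, R5} → V_8 = 5.221+6.572j
Source currents: i(V1)=-0.1675-0.4421j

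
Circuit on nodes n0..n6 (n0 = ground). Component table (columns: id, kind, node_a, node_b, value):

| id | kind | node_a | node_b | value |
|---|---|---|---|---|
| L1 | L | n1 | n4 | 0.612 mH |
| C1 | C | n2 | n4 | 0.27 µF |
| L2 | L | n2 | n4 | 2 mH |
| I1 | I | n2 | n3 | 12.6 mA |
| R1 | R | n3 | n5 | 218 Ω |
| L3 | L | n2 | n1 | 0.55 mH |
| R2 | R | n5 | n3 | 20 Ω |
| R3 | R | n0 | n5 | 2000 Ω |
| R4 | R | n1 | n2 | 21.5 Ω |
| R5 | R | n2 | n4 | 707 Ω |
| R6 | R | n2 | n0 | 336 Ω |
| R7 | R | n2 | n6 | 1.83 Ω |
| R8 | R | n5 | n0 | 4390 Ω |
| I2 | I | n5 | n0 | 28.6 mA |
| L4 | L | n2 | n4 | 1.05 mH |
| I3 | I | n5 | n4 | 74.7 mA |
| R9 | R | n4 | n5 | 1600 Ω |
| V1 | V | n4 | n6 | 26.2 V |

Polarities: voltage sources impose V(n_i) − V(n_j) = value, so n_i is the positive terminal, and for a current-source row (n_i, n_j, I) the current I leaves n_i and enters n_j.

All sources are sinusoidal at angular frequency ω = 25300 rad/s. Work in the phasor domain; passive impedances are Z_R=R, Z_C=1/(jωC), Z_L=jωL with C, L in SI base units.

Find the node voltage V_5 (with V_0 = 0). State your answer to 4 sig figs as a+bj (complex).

Element admittances at ω=25300 rad/s:
  Y(L1) = 0.000-0.06458j S between n1,n4
  Y(C1) = 0.000+0.006831j S between n2,n4
  Y(L2) = 0.000-0.01976j S between n2,n4
  I1: injects 0.0126 A into n3 (from n2)
  Y(R1) = 0.004587+0.000j S between n3,n5
  Y(L3) = 0.000-0.07186j S between n2,n1
  Y(R2) = 0.05000+0.000j S between n5,n3
  Y(R3) = 0.0005000+0.000j S between n0,n5
  Y(R4) = 0.04651+0.000j S between n1,n2
  Y(R5) = 0.001414+0.000j S between n2,n4
  Y(R6) = 0.002976+0.000j S between n2,n0
  Y(R7) = 0.5464+0.000j S between n2,n6
  Y(R8) = 0.0002278+0.000j S between n5,n0
  I2: injects 0.0286 A into n0 (from n5)
  Y(L4) = 0.000-0.03764j S between n2,n4
  I3: injects 0.0747 A into n4 (from n5)
  Y(R9) = 0.0006250+0.000j S between n4,n5
  V1: constraint V(n4)−V(n6) = 26.2
Assemble and solve the 7×7 MNA system:
  V(n1)=14.77-2.355j  V(n2)=3.548-0.4014j  V(n3)=-53.57+1.641j  V(n4)=28.66+3.552j  V(n5)=-53.80+1.641j  V(n6)=2.461+3.552j
  i(V1)=-0.5938+2.161j

-53.80+1.641j V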